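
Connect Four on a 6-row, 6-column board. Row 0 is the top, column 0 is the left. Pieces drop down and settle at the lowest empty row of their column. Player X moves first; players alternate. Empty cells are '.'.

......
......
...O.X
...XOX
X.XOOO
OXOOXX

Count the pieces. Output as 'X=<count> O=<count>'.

X=8 O=8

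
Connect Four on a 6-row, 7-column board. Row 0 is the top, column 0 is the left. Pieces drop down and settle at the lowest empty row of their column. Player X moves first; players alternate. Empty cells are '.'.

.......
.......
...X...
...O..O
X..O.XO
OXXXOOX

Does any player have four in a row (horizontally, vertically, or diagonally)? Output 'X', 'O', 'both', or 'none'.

none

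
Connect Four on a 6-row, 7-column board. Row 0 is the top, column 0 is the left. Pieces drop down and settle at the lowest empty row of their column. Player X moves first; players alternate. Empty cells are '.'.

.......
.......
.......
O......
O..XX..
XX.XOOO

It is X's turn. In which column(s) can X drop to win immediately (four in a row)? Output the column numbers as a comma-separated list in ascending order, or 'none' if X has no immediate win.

Answer: 2

Derivation:
col 0: drop X → no win
col 1: drop X → no win
col 2: drop X → WIN!
col 3: drop X → no win
col 4: drop X → no win
col 5: drop X → no win
col 6: drop X → no win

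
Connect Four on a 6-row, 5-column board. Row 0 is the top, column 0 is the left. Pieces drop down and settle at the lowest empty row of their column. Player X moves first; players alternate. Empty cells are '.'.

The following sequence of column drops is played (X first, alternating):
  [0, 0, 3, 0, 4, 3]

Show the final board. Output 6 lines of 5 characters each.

Answer: .....
.....
.....
O....
O..O.
X..XX

Derivation:
Move 1: X drops in col 0, lands at row 5
Move 2: O drops in col 0, lands at row 4
Move 3: X drops in col 3, lands at row 5
Move 4: O drops in col 0, lands at row 3
Move 5: X drops in col 4, lands at row 5
Move 6: O drops in col 3, lands at row 4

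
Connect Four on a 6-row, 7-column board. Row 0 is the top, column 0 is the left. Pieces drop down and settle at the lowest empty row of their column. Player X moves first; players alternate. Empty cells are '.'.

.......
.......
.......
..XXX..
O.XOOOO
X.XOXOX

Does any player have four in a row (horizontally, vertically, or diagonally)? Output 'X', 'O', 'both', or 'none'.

O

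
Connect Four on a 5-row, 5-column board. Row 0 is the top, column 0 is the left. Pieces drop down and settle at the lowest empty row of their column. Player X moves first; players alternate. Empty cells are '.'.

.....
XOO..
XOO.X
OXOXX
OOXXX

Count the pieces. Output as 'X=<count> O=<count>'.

X=9 O=8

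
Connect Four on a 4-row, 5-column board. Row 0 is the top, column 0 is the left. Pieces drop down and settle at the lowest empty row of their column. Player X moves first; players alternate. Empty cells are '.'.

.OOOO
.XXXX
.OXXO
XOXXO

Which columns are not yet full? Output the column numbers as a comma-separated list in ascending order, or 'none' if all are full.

col 0: top cell = '.' → open
col 1: top cell = 'O' → FULL
col 2: top cell = 'O' → FULL
col 3: top cell = 'O' → FULL
col 4: top cell = 'O' → FULL

Answer: 0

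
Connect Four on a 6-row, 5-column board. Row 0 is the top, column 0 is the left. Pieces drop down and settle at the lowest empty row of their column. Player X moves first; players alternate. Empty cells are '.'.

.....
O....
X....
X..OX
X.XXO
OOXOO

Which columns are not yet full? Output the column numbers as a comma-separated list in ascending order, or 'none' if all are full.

col 0: top cell = '.' → open
col 1: top cell = '.' → open
col 2: top cell = '.' → open
col 3: top cell = '.' → open
col 4: top cell = '.' → open

Answer: 0,1,2,3,4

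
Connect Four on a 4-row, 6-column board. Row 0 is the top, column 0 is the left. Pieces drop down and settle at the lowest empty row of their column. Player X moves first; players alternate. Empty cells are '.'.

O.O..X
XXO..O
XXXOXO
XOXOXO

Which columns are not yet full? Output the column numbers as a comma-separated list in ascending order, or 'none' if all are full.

col 0: top cell = 'O' → FULL
col 1: top cell = '.' → open
col 2: top cell = 'O' → FULL
col 3: top cell = '.' → open
col 4: top cell = '.' → open
col 5: top cell = 'X' → FULL

Answer: 1,3,4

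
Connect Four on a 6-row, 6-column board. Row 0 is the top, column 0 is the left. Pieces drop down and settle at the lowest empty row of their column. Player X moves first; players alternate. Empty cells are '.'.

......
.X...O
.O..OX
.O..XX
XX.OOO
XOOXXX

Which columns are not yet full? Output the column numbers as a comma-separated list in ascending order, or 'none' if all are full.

Answer: 0,1,2,3,4,5

Derivation:
col 0: top cell = '.' → open
col 1: top cell = '.' → open
col 2: top cell = '.' → open
col 3: top cell = '.' → open
col 4: top cell = '.' → open
col 5: top cell = '.' → open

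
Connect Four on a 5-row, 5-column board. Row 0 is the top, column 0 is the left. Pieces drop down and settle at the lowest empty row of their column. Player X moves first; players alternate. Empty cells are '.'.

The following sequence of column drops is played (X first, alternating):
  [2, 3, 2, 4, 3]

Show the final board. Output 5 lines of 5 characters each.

Answer: .....
.....
.....
..XX.
..XOO

Derivation:
Move 1: X drops in col 2, lands at row 4
Move 2: O drops in col 3, lands at row 4
Move 3: X drops in col 2, lands at row 3
Move 4: O drops in col 4, lands at row 4
Move 5: X drops in col 3, lands at row 3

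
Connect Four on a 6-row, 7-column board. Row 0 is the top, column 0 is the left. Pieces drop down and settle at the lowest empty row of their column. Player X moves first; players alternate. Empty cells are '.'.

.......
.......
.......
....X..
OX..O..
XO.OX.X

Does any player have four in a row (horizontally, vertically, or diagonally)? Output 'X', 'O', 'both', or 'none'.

none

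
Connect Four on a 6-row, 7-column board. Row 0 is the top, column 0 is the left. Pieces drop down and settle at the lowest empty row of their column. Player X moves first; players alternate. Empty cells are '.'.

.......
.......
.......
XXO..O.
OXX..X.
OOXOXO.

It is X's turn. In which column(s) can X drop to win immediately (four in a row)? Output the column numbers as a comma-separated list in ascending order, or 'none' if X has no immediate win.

Answer: none

Derivation:
col 0: drop X → no win
col 1: drop X → no win
col 2: drop X → no win
col 3: drop X → no win
col 4: drop X → no win
col 5: drop X → no win
col 6: drop X → no win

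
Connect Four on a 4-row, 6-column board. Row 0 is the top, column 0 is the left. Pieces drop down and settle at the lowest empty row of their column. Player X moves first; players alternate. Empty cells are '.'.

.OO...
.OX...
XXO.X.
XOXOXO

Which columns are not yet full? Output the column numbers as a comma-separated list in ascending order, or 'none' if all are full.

Answer: 0,3,4,5

Derivation:
col 0: top cell = '.' → open
col 1: top cell = 'O' → FULL
col 2: top cell = 'O' → FULL
col 3: top cell = '.' → open
col 4: top cell = '.' → open
col 5: top cell = '.' → open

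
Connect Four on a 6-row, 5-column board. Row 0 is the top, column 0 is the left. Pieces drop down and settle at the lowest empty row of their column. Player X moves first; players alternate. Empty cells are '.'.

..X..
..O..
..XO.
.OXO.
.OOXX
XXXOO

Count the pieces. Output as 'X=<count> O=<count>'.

X=8 O=8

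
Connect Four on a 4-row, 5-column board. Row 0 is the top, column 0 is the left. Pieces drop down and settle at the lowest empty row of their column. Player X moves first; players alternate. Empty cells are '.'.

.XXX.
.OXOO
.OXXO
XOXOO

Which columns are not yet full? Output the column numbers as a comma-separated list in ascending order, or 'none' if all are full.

col 0: top cell = '.' → open
col 1: top cell = 'X' → FULL
col 2: top cell = 'X' → FULL
col 3: top cell = 'X' → FULL
col 4: top cell = '.' → open

Answer: 0,4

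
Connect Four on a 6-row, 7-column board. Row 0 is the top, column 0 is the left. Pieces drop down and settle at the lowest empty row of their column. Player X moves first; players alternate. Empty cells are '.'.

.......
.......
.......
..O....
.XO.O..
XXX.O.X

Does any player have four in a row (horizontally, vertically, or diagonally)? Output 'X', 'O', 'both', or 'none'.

none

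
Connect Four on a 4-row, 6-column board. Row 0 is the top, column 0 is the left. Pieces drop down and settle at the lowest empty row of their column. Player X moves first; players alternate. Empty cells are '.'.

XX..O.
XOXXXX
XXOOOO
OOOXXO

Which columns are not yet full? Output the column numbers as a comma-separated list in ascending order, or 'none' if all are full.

col 0: top cell = 'X' → FULL
col 1: top cell = 'X' → FULL
col 2: top cell = '.' → open
col 3: top cell = '.' → open
col 4: top cell = 'O' → FULL
col 5: top cell = '.' → open

Answer: 2,3,5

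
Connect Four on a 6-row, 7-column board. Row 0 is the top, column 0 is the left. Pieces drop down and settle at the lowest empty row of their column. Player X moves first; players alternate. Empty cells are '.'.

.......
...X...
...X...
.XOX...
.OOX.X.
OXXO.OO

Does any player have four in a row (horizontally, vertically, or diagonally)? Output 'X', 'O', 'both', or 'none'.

X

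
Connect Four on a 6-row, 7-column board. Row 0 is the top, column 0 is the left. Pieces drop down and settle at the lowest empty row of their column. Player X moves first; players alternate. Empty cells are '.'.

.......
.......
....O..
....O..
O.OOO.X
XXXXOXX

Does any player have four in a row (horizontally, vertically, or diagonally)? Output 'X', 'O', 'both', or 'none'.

both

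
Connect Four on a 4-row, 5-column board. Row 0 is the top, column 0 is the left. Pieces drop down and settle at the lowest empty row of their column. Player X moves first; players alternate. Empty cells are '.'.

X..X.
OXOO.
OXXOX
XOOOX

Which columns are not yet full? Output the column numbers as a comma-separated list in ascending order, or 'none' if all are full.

Answer: 1,2,4

Derivation:
col 0: top cell = 'X' → FULL
col 1: top cell = '.' → open
col 2: top cell = '.' → open
col 3: top cell = 'X' → FULL
col 4: top cell = '.' → open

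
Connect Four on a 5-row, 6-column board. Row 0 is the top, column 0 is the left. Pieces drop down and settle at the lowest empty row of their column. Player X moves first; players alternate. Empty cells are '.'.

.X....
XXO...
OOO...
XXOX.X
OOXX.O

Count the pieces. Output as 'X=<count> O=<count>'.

X=9 O=8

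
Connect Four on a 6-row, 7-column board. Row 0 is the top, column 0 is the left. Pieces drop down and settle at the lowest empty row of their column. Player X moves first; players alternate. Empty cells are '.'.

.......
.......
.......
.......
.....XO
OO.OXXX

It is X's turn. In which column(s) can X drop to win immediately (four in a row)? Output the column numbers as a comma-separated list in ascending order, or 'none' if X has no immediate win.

col 0: drop X → no win
col 1: drop X → no win
col 2: drop X → no win
col 3: drop X → no win
col 4: drop X → no win
col 5: drop X → no win
col 6: drop X → no win

Answer: none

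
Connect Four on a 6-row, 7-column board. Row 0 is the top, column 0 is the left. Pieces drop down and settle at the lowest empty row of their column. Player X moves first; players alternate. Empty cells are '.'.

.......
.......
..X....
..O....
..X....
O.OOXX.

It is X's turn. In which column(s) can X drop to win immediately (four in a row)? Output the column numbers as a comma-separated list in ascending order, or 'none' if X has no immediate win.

col 0: drop X → no win
col 1: drop X → no win
col 2: drop X → no win
col 3: drop X → no win
col 4: drop X → no win
col 5: drop X → no win
col 6: drop X → no win

Answer: none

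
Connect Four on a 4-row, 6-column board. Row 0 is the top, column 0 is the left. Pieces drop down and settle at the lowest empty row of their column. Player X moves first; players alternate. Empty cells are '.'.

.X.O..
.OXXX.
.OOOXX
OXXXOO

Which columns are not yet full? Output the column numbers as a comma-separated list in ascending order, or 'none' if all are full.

Answer: 0,2,4,5

Derivation:
col 0: top cell = '.' → open
col 1: top cell = 'X' → FULL
col 2: top cell = '.' → open
col 3: top cell = 'O' → FULL
col 4: top cell = '.' → open
col 5: top cell = '.' → open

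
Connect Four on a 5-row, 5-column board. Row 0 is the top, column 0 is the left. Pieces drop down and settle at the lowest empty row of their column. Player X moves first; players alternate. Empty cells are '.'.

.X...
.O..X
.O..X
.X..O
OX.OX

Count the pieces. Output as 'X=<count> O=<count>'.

X=6 O=5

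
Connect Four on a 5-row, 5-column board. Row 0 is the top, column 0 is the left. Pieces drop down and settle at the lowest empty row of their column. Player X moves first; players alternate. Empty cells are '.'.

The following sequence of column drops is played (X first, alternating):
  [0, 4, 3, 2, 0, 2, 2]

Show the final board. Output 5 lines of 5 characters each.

Answer: .....
.....
..X..
X.O..
X.OXO

Derivation:
Move 1: X drops in col 0, lands at row 4
Move 2: O drops in col 4, lands at row 4
Move 3: X drops in col 3, lands at row 4
Move 4: O drops in col 2, lands at row 4
Move 5: X drops in col 0, lands at row 3
Move 6: O drops in col 2, lands at row 3
Move 7: X drops in col 2, lands at row 2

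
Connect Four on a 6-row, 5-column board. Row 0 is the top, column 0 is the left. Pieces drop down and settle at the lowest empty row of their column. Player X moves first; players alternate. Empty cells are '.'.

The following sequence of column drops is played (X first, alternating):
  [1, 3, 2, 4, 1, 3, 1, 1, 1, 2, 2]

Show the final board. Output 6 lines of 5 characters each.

Answer: .....
.X...
.O...
.XX..
.XOO.
.XXOO

Derivation:
Move 1: X drops in col 1, lands at row 5
Move 2: O drops in col 3, lands at row 5
Move 3: X drops in col 2, lands at row 5
Move 4: O drops in col 4, lands at row 5
Move 5: X drops in col 1, lands at row 4
Move 6: O drops in col 3, lands at row 4
Move 7: X drops in col 1, lands at row 3
Move 8: O drops in col 1, lands at row 2
Move 9: X drops in col 1, lands at row 1
Move 10: O drops in col 2, lands at row 4
Move 11: X drops in col 2, lands at row 3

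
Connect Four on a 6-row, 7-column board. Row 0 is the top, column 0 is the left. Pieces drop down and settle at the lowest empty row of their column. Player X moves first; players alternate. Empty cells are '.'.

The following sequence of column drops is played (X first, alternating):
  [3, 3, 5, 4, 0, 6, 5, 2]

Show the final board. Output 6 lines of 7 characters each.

Answer: .......
.......
.......
.......
...O.X.
X.OXOXO

Derivation:
Move 1: X drops in col 3, lands at row 5
Move 2: O drops in col 3, lands at row 4
Move 3: X drops in col 5, lands at row 5
Move 4: O drops in col 4, lands at row 5
Move 5: X drops in col 0, lands at row 5
Move 6: O drops in col 6, lands at row 5
Move 7: X drops in col 5, lands at row 4
Move 8: O drops in col 2, lands at row 5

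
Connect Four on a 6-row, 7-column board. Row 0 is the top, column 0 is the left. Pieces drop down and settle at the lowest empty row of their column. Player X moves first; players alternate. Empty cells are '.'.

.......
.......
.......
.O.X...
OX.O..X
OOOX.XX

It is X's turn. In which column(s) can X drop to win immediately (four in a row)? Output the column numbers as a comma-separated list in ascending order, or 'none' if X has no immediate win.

col 0: drop X → no win
col 1: drop X → no win
col 2: drop X → no win
col 3: drop X → no win
col 4: drop X → WIN!
col 5: drop X → no win
col 6: drop X → no win

Answer: 4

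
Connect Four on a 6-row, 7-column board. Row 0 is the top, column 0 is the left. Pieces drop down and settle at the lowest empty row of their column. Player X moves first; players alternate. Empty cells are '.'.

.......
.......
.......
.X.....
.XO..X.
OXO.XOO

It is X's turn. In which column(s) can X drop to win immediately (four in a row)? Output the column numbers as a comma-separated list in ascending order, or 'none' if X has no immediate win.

col 0: drop X → no win
col 1: drop X → WIN!
col 2: drop X → no win
col 3: drop X → no win
col 4: drop X → no win
col 5: drop X → no win
col 6: drop X → no win

Answer: 1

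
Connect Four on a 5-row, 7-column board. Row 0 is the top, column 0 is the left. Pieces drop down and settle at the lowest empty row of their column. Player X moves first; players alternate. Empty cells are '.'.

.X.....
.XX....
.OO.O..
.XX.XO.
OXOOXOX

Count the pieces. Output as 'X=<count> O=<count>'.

X=9 O=8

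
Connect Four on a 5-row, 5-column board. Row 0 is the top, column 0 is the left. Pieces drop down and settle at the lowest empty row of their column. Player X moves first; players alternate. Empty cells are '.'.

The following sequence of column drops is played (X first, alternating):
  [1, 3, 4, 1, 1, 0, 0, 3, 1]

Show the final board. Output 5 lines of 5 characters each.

Answer: .....
.X...
.X...
XO.O.
OX.OX

Derivation:
Move 1: X drops in col 1, lands at row 4
Move 2: O drops in col 3, lands at row 4
Move 3: X drops in col 4, lands at row 4
Move 4: O drops in col 1, lands at row 3
Move 5: X drops in col 1, lands at row 2
Move 6: O drops in col 0, lands at row 4
Move 7: X drops in col 0, lands at row 3
Move 8: O drops in col 3, lands at row 3
Move 9: X drops in col 1, lands at row 1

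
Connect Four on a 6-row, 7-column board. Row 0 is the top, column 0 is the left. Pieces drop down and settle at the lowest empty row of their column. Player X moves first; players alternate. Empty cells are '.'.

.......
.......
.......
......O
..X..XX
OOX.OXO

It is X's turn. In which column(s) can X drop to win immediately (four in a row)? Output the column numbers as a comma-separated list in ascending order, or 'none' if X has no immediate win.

col 0: drop X → no win
col 1: drop X → no win
col 2: drop X → no win
col 3: drop X → no win
col 4: drop X → no win
col 5: drop X → no win
col 6: drop X → no win

Answer: none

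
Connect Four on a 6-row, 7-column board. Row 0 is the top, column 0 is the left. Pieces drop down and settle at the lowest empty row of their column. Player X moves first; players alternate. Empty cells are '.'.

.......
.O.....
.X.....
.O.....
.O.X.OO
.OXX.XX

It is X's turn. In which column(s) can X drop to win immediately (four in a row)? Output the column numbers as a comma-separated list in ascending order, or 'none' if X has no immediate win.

col 0: drop X → no win
col 1: drop X → no win
col 2: drop X → no win
col 3: drop X → no win
col 4: drop X → WIN!
col 5: drop X → no win
col 6: drop X → no win

Answer: 4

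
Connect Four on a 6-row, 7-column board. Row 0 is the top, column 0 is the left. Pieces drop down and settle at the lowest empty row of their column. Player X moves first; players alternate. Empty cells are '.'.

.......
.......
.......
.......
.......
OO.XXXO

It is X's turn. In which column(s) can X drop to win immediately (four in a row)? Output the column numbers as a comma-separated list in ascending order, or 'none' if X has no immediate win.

col 0: drop X → no win
col 1: drop X → no win
col 2: drop X → WIN!
col 3: drop X → no win
col 4: drop X → no win
col 5: drop X → no win
col 6: drop X → no win

Answer: 2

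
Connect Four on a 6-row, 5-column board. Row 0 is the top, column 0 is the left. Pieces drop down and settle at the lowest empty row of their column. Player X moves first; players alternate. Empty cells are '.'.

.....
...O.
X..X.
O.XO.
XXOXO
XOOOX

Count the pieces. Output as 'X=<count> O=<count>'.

X=8 O=8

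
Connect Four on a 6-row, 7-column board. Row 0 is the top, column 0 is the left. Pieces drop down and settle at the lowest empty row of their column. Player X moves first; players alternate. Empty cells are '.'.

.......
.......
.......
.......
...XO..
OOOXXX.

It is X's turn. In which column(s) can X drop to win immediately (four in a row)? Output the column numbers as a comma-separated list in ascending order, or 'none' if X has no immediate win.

Answer: 6

Derivation:
col 0: drop X → no win
col 1: drop X → no win
col 2: drop X → no win
col 3: drop X → no win
col 4: drop X → no win
col 5: drop X → no win
col 6: drop X → WIN!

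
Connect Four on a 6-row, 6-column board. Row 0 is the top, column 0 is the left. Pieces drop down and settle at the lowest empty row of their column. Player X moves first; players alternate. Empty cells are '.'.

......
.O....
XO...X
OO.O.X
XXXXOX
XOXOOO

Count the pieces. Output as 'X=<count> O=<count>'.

X=10 O=10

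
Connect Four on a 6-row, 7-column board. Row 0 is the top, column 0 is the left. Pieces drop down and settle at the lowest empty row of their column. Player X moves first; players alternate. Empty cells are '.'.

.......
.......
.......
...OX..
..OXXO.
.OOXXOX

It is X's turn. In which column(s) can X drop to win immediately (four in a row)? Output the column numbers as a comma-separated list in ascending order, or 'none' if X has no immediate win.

Answer: 4

Derivation:
col 0: drop X → no win
col 1: drop X → no win
col 2: drop X → no win
col 3: drop X → no win
col 4: drop X → WIN!
col 5: drop X → no win
col 6: drop X → no win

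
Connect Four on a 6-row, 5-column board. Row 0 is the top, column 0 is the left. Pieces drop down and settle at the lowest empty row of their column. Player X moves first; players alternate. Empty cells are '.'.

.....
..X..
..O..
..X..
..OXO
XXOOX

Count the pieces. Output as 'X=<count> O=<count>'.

X=6 O=5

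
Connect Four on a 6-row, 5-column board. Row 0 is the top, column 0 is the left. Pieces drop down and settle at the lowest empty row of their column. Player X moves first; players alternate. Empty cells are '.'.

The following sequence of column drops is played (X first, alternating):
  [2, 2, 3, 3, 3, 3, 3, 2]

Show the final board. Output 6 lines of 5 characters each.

Answer: .....
...X.
...O.
..OX.
..OO.
..XX.

Derivation:
Move 1: X drops in col 2, lands at row 5
Move 2: O drops in col 2, lands at row 4
Move 3: X drops in col 3, lands at row 5
Move 4: O drops in col 3, lands at row 4
Move 5: X drops in col 3, lands at row 3
Move 6: O drops in col 3, lands at row 2
Move 7: X drops in col 3, lands at row 1
Move 8: O drops in col 2, lands at row 3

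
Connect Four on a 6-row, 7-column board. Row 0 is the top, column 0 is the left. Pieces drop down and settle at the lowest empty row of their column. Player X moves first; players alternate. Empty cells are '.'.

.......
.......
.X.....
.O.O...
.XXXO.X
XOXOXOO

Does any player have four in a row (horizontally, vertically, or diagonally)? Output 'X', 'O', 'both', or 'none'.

none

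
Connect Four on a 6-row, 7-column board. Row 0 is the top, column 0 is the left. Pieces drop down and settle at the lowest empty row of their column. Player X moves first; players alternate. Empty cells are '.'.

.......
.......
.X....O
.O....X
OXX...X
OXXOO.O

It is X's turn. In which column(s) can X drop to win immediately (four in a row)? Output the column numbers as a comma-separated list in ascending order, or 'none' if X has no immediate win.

col 0: drop X → no win
col 1: drop X → no win
col 2: drop X → no win
col 3: drop X → no win
col 4: drop X → no win
col 5: drop X → no win
col 6: drop X → no win

Answer: none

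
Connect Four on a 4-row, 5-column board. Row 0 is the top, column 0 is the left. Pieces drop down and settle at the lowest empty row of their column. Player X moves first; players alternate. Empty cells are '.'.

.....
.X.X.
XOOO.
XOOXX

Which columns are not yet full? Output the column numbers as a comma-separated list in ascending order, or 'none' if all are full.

Answer: 0,1,2,3,4

Derivation:
col 0: top cell = '.' → open
col 1: top cell = '.' → open
col 2: top cell = '.' → open
col 3: top cell = '.' → open
col 4: top cell = '.' → open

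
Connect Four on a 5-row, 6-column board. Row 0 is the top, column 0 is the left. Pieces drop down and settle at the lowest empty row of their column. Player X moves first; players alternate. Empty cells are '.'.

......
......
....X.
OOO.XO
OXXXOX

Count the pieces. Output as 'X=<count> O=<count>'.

X=6 O=6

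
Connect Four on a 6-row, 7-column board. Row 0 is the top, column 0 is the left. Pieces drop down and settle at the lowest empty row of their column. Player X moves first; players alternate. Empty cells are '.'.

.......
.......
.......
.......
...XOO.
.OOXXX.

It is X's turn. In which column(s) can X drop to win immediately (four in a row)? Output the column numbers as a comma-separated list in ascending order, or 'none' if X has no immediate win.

Answer: 6

Derivation:
col 0: drop X → no win
col 1: drop X → no win
col 2: drop X → no win
col 3: drop X → no win
col 4: drop X → no win
col 5: drop X → no win
col 6: drop X → WIN!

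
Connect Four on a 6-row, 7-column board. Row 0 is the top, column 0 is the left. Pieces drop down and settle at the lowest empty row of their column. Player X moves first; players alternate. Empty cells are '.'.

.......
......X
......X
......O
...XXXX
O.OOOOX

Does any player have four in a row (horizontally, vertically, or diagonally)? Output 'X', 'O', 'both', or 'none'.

both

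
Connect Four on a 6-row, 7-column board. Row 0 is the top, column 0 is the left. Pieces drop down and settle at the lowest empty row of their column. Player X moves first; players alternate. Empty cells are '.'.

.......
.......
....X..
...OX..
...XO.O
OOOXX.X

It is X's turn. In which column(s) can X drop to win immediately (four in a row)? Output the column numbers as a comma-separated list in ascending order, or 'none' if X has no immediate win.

Answer: 5

Derivation:
col 0: drop X → no win
col 1: drop X → no win
col 2: drop X → no win
col 3: drop X → no win
col 4: drop X → no win
col 5: drop X → WIN!
col 6: drop X → no win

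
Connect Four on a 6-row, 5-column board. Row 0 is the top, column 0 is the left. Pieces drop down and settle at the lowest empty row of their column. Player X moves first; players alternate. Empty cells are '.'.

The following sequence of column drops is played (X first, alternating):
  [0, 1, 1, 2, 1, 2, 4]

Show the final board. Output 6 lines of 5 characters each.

Answer: .....
.....
.....
.X...
.XO..
XOO.X

Derivation:
Move 1: X drops in col 0, lands at row 5
Move 2: O drops in col 1, lands at row 5
Move 3: X drops in col 1, lands at row 4
Move 4: O drops in col 2, lands at row 5
Move 5: X drops in col 1, lands at row 3
Move 6: O drops in col 2, lands at row 4
Move 7: X drops in col 4, lands at row 5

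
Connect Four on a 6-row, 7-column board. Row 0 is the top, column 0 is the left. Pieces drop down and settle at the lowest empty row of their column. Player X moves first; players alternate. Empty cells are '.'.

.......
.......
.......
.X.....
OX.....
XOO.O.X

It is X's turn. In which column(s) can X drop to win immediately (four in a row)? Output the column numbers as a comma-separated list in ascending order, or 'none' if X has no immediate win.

Answer: none

Derivation:
col 0: drop X → no win
col 1: drop X → no win
col 2: drop X → no win
col 3: drop X → no win
col 4: drop X → no win
col 5: drop X → no win
col 6: drop X → no win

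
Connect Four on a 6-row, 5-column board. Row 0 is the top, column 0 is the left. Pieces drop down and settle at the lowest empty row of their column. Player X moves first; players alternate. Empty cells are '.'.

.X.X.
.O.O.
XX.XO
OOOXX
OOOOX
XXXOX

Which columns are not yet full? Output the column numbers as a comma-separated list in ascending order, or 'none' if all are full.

Answer: 0,2,4

Derivation:
col 0: top cell = '.' → open
col 1: top cell = 'X' → FULL
col 2: top cell = '.' → open
col 3: top cell = 'X' → FULL
col 4: top cell = '.' → open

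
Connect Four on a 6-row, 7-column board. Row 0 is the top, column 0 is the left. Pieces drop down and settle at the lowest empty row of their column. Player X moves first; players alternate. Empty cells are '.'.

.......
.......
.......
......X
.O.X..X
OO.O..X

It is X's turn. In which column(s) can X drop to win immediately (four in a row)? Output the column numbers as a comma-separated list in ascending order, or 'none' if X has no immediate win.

col 0: drop X → no win
col 1: drop X → no win
col 2: drop X → no win
col 3: drop X → no win
col 4: drop X → no win
col 5: drop X → no win
col 6: drop X → WIN!

Answer: 6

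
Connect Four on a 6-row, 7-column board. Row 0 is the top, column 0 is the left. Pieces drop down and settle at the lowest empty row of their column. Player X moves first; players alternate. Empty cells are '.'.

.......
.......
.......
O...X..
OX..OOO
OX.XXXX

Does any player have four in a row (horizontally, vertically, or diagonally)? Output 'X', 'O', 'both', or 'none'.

X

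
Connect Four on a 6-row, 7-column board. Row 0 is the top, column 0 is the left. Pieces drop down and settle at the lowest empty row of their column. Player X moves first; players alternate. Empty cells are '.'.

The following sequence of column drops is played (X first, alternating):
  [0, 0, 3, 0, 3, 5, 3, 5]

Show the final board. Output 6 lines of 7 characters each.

Answer: .......
.......
.......
O..X...
O..X.O.
X..X.O.

Derivation:
Move 1: X drops in col 0, lands at row 5
Move 2: O drops in col 0, lands at row 4
Move 3: X drops in col 3, lands at row 5
Move 4: O drops in col 0, lands at row 3
Move 5: X drops in col 3, lands at row 4
Move 6: O drops in col 5, lands at row 5
Move 7: X drops in col 3, lands at row 3
Move 8: O drops in col 5, lands at row 4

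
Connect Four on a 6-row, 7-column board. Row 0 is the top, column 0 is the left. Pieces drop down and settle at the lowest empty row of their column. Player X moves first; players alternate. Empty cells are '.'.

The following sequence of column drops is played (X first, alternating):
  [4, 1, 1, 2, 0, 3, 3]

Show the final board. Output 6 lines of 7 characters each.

Move 1: X drops in col 4, lands at row 5
Move 2: O drops in col 1, lands at row 5
Move 3: X drops in col 1, lands at row 4
Move 4: O drops in col 2, lands at row 5
Move 5: X drops in col 0, lands at row 5
Move 6: O drops in col 3, lands at row 5
Move 7: X drops in col 3, lands at row 4

Answer: .......
.......
.......
.......
.X.X...
XOOOX..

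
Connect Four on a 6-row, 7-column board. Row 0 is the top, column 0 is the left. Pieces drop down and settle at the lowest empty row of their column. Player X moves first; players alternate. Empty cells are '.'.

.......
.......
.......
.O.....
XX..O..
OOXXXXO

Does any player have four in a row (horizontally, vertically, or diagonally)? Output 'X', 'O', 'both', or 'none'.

X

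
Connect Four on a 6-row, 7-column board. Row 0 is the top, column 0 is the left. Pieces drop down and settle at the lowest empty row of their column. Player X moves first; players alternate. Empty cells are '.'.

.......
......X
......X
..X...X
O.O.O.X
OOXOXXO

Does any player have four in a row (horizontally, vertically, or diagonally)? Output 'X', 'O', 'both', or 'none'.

X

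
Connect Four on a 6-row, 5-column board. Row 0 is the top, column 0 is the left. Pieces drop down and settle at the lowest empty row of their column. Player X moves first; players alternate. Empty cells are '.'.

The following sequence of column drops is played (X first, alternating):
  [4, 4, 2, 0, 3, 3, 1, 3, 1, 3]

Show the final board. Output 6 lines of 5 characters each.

Move 1: X drops in col 4, lands at row 5
Move 2: O drops in col 4, lands at row 4
Move 3: X drops in col 2, lands at row 5
Move 4: O drops in col 0, lands at row 5
Move 5: X drops in col 3, lands at row 5
Move 6: O drops in col 3, lands at row 4
Move 7: X drops in col 1, lands at row 5
Move 8: O drops in col 3, lands at row 3
Move 9: X drops in col 1, lands at row 4
Move 10: O drops in col 3, lands at row 2

Answer: .....
.....
...O.
...O.
.X.OO
OXXXX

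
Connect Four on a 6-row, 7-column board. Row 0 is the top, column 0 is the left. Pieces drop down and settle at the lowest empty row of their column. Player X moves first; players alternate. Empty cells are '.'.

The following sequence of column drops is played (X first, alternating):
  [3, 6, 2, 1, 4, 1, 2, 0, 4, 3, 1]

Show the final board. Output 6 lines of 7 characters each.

Answer: .......
.......
.......
.X.....
.OXOX..
OOXXX.O

Derivation:
Move 1: X drops in col 3, lands at row 5
Move 2: O drops in col 6, lands at row 5
Move 3: X drops in col 2, lands at row 5
Move 4: O drops in col 1, lands at row 5
Move 5: X drops in col 4, lands at row 5
Move 6: O drops in col 1, lands at row 4
Move 7: X drops in col 2, lands at row 4
Move 8: O drops in col 0, lands at row 5
Move 9: X drops in col 4, lands at row 4
Move 10: O drops in col 3, lands at row 4
Move 11: X drops in col 1, lands at row 3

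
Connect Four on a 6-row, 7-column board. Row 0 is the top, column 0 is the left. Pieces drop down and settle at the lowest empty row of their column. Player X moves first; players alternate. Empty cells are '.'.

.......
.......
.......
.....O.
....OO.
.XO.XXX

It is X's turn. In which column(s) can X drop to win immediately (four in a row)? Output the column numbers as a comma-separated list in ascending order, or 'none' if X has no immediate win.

col 0: drop X → no win
col 1: drop X → no win
col 2: drop X → no win
col 3: drop X → WIN!
col 4: drop X → no win
col 5: drop X → no win
col 6: drop X → no win

Answer: 3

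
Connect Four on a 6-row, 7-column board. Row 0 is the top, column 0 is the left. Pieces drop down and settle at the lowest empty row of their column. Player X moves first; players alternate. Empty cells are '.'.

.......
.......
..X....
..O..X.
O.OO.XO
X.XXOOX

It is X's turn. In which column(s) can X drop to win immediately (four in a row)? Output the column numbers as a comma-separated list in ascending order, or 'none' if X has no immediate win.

Answer: 1

Derivation:
col 0: drop X → no win
col 1: drop X → WIN!
col 2: drop X → no win
col 3: drop X → no win
col 4: drop X → no win
col 5: drop X → no win
col 6: drop X → no win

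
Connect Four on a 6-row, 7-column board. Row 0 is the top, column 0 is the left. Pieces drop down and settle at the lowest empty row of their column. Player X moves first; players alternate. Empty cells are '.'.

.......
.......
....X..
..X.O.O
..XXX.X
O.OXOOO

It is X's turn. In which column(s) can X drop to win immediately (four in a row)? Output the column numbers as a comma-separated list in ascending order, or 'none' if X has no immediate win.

Answer: 5

Derivation:
col 0: drop X → no win
col 1: drop X → no win
col 2: drop X → no win
col 3: drop X → no win
col 4: drop X → no win
col 5: drop X → WIN!
col 6: drop X → no win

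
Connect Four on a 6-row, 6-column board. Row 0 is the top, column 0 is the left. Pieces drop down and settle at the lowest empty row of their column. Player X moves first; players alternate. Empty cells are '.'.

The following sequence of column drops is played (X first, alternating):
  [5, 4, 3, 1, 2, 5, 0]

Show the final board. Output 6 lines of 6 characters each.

Move 1: X drops in col 5, lands at row 5
Move 2: O drops in col 4, lands at row 5
Move 3: X drops in col 3, lands at row 5
Move 4: O drops in col 1, lands at row 5
Move 5: X drops in col 2, lands at row 5
Move 6: O drops in col 5, lands at row 4
Move 7: X drops in col 0, lands at row 5

Answer: ......
......
......
......
.....O
XOXXOX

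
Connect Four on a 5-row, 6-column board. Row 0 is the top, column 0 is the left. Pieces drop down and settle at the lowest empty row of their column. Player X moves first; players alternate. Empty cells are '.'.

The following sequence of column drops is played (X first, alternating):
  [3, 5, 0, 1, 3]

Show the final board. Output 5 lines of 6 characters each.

Move 1: X drops in col 3, lands at row 4
Move 2: O drops in col 5, lands at row 4
Move 3: X drops in col 0, lands at row 4
Move 4: O drops in col 1, lands at row 4
Move 5: X drops in col 3, lands at row 3

Answer: ......
......
......
...X..
XO.X.O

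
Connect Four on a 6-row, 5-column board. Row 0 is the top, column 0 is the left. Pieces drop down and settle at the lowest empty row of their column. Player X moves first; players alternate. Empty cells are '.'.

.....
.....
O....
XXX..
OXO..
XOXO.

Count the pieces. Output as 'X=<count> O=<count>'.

X=6 O=5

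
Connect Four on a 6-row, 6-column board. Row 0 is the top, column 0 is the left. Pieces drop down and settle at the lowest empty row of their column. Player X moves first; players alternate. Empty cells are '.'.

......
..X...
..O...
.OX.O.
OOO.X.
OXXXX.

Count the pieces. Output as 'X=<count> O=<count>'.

X=7 O=7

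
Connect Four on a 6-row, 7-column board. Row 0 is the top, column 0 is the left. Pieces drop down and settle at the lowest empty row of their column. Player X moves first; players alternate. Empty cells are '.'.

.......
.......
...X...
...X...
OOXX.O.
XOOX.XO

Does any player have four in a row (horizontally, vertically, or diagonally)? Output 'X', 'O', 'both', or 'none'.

X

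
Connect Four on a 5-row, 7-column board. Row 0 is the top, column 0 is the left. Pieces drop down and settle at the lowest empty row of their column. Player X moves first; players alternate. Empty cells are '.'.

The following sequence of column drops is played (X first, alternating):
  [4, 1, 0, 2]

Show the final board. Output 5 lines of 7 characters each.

Move 1: X drops in col 4, lands at row 4
Move 2: O drops in col 1, lands at row 4
Move 3: X drops in col 0, lands at row 4
Move 4: O drops in col 2, lands at row 4

Answer: .......
.......
.......
.......
XOO.X..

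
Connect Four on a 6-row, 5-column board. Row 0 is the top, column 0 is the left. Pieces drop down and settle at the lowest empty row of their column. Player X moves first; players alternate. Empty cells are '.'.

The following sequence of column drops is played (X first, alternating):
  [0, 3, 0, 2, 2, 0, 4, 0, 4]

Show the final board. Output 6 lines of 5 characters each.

Answer: .....
.....
O....
O....
X.X.X
X.OOX

Derivation:
Move 1: X drops in col 0, lands at row 5
Move 2: O drops in col 3, lands at row 5
Move 3: X drops in col 0, lands at row 4
Move 4: O drops in col 2, lands at row 5
Move 5: X drops in col 2, lands at row 4
Move 6: O drops in col 0, lands at row 3
Move 7: X drops in col 4, lands at row 5
Move 8: O drops in col 0, lands at row 2
Move 9: X drops in col 4, lands at row 4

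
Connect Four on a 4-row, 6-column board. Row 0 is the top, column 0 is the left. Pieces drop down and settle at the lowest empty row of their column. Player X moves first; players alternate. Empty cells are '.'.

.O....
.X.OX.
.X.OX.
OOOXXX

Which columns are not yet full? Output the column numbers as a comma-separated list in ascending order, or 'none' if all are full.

Answer: 0,2,3,4,5

Derivation:
col 0: top cell = '.' → open
col 1: top cell = 'O' → FULL
col 2: top cell = '.' → open
col 3: top cell = '.' → open
col 4: top cell = '.' → open
col 5: top cell = '.' → open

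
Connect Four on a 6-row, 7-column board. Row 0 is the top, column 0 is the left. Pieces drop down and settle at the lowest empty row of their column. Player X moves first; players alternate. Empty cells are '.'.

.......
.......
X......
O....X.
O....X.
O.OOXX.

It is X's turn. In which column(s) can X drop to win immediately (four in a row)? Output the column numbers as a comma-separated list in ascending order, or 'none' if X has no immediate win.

Answer: 5

Derivation:
col 0: drop X → no win
col 1: drop X → no win
col 2: drop X → no win
col 3: drop X → no win
col 4: drop X → no win
col 5: drop X → WIN!
col 6: drop X → no win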